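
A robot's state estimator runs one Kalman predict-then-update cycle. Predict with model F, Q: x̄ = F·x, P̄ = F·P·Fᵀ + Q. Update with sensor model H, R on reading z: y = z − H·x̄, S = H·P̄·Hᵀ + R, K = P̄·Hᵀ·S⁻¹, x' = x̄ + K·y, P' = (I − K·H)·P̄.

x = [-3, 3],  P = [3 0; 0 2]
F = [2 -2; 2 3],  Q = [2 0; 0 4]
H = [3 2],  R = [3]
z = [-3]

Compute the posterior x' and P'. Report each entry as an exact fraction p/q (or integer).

x̄ = F·x = [-12, 3]
P̄ = F·P·Fᵀ + Q = [22 0; 0 34]
y = z − H·x̄ = [27]
S = H·P̄·Hᵀ + R = [337]
K = P̄·Hᵀ·S⁻¹ = [66/337; 68/337]
x' = x̄ + K·y = [-2262/337, 2847/337]
P' = (I − K·H)·P̄ = [3058/337 -4488/337; -4488/337 6834/337]

x' = [-2262/337, 2847/337]
P' = [3058/337 -4488/337; -4488/337 6834/337]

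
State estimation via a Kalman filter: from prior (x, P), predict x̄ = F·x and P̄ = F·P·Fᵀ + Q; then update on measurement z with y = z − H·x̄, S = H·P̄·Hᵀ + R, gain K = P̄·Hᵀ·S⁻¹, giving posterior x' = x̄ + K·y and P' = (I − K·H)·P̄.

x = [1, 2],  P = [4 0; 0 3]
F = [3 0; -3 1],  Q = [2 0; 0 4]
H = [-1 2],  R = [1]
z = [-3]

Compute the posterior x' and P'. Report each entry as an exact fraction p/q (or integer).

x' = [169/71, -111/355]
P' = [278/71 128/71; 128/71 381/355]

x̄ = F·x = [3, -1]
P̄ = F·P·Fᵀ + Q = [38 -36; -36 43]
y = z − H·x̄ = [2]
S = H·P̄·Hᵀ + R = [355]
K = P̄·Hᵀ·S⁻¹ = [-22/71; 122/355]
x' = x̄ + K·y = [169/71, -111/355]
P' = (I − K·H)·P̄ = [278/71 128/71; 128/71 381/355]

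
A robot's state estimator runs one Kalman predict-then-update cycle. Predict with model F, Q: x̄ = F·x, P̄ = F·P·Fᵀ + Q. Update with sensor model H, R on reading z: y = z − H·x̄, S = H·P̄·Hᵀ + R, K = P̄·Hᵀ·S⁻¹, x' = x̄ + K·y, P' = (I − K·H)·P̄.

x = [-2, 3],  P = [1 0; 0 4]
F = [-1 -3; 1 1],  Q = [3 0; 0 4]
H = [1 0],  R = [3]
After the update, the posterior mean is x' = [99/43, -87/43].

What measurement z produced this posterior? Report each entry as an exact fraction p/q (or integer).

x̄ = F·x = [-7, 1]
P̄ = F·P·Fᵀ + Q = [40 -13; -13 9]
S = H·P̄·Hᵀ + R = [43]
K = P̄·Hᵀ·S⁻¹ = [40/43; -13/43]
x' − x̄ = [400/43, -130/43] = K·y
y = (KᵀK)⁻¹·Kᵀ·(x' − x̄) = [10]
z = y + H·x̄ = [10] + [-7] = [3]

z = [3]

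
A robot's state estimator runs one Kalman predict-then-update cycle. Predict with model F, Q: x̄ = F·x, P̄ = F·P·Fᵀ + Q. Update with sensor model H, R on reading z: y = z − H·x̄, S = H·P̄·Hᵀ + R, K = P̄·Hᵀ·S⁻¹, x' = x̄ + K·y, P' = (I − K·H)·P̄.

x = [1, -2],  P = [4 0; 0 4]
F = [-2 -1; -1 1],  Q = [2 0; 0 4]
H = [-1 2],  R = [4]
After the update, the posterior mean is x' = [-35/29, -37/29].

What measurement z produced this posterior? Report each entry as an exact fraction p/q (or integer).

z = [-1]

x̄ = F·x = [0, -3]
P̄ = F·P·Fᵀ + Q = [22 4; 4 12]
S = H·P̄·Hᵀ + R = [58]
K = P̄·Hᵀ·S⁻¹ = [-7/29; 10/29]
x' − x̄ = [-35/29, 50/29] = K·y
y = (KᵀK)⁻¹·Kᵀ·(x' − x̄) = [5]
z = y + H·x̄ = [5] + [-6] = [-1]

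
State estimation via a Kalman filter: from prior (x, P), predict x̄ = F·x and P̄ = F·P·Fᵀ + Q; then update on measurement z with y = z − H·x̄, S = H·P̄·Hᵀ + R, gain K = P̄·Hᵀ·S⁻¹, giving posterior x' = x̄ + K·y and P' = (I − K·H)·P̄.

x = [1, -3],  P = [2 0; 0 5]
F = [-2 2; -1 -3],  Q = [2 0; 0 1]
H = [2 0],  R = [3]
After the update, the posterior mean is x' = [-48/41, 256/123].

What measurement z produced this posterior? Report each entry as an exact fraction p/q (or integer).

z = [-2]

x̄ = F·x = [-8, 8]
P̄ = F·P·Fᵀ + Q = [30 -26; -26 48]
S = H·P̄·Hᵀ + R = [123]
K = P̄·Hᵀ·S⁻¹ = [20/41; -52/123]
x' − x̄ = [280/41, -728/123] = K·y
y = (KᵀK)⁻¹·Kᵀ·(x' − x̄) = [14]
z = y + H·x̄ = [14] + [-16] = [-2]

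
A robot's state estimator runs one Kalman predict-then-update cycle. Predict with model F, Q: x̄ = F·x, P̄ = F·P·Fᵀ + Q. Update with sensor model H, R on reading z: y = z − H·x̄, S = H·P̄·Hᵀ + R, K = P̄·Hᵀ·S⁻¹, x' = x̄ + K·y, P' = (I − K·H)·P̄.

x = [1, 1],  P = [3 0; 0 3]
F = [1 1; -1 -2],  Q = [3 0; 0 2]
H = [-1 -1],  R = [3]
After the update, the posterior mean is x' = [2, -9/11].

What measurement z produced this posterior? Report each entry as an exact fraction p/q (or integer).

x̄ = F·x = [2, -3]
P̄ = F·P·Fᵀ + Q = [9 -9; -9 17]
S = H·P̄·Hᵀ + R = [11]
K = P̄·Hᵀ·S⁻¹ = [0; -8/11]
x' − x̄ = [0, 24/11] = K·y
y = (KᵀK)⁻¹·Kᵀ·(x' − x̄) = [-3]
z = y + H·x̄ = [-3] + [1] = [-2]

z = [-2]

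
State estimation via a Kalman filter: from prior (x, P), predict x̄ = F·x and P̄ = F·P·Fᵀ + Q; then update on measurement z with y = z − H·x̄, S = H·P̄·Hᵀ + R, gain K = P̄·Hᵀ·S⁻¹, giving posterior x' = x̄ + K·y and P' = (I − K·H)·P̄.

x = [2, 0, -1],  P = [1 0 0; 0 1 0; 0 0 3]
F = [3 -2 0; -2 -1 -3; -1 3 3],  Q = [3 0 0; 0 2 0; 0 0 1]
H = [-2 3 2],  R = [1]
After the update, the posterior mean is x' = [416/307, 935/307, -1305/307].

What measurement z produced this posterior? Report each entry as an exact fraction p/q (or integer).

x̄ = F·x = [6, -1, -5]
P̄ = F·P·Fᵀ + Q = [16 -4 -9; -4 34 -28; -9 -28 38]
S = H·P̄·Hᵀ + R = [307]
K = P̄·Hᵀ·S⁻¹ = [-62/307; 54/307; 10/307]
x' − x̄ = [-1426/307, 1242/307, 230/307] = K·y
y = (KᵀK)⁻¹·Kᵀ·(x' − x̄) = [23]
z = y + H·x̄ = [23] + [-25] = [-2]

z = [-2]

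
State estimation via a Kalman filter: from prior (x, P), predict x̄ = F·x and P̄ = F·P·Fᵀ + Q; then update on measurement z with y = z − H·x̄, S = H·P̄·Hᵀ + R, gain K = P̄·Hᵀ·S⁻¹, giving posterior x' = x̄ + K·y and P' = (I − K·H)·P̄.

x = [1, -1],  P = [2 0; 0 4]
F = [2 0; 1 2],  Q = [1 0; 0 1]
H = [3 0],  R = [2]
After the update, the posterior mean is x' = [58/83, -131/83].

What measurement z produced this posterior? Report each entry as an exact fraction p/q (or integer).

z = [2]

x̄ = F·x = [2, -1]
P̄ = F·P·Fᵀ + Q = [9 4; 4 19]
S = H·P̄·Hᵀ + R = [83]
K = P̄·Hᵀ·S⁻¹ = [27/83; 12/83]
x' − x̄ = [-108/83, -48/83] = K·y
y = (KᵀK)⁻¹·Kᵀ·(x' − x̄) = [-4]
z = y + H·x̄ = [-4] + [6] = [2]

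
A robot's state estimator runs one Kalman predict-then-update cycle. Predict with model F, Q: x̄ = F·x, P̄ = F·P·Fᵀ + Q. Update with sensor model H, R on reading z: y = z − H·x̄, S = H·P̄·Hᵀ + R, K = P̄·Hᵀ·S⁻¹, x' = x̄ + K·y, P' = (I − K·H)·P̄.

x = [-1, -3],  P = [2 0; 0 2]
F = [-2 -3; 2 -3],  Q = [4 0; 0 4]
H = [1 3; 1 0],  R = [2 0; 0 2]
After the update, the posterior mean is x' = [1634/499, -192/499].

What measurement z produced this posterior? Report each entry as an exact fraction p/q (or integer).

x̄ = F·x = [11, 7]
P̄ = F·P·Fᵀ + Q = [30 10; 10 30]
S = H·P̄·Hᵀ + R = [362 60; 60 32]
K = P̄·Hᵀ·S⁻¹ = [15/998 1815/1996; 325/998 -595/1996]
x' − x̄ = [-3855/499, -3685/499] = K·y
y = (KᵀK)⁻¹·Kᵀ·(x' − x̄) = [-30, -8]
z = y + H·x̄ = [-30, -8] + [32, 11] = [2, 3]

z = [2, 3]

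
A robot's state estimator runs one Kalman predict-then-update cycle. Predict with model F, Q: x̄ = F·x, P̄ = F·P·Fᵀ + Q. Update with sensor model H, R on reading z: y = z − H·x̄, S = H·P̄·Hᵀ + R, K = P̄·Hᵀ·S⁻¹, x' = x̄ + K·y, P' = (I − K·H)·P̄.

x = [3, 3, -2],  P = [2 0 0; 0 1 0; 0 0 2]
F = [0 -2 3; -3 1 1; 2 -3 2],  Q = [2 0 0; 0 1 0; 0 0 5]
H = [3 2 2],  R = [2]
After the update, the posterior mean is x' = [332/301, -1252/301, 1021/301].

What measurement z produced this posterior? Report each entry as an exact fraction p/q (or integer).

z = [2]

x̄ = F·x = [-12, -8, -7]
P̄ = F·P·Fᵀ + Q = [24 4 18; 4 22 -11; 18 -11 30]
S = H·P̄·Hᵀ + R = [602]
K = P̄·Hᵀ·S⁻¹ = [58/301; 17/301; 46/301]
x' − x̄ = [3944/301, 1156/301, 3128/301] = K·y
y = (KᵀK)⁻¹·Kᵀ·(x' − x̄) = [68]
z = y + H·x̄ = [68] + [-66] = [2]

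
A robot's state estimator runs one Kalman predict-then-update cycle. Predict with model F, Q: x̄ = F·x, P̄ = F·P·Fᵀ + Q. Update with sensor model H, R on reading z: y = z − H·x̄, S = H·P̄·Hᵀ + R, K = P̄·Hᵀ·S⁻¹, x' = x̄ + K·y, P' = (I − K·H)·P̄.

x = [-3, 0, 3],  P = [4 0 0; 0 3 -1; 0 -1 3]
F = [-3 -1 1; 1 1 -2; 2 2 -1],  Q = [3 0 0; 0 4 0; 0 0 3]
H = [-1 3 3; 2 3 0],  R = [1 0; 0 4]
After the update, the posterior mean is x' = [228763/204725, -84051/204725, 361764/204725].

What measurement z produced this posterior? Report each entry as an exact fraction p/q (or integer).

z = [3, 1]

x̄ = F·x = [12, -9, -9]
P̄ = F·P·Fᵀ + Q = [47 -24 -36; -24 27 25; -36 25 38]
S = H·P̄·Hᵀ + R = [1443 86; 86 147]
K = P̄·Hᵀ·S⁻¹ = [-35261/204725 51268/204725; 23622/204725 32139/204725; 32817/204725 -15021/204725]
x' − x̄ = [-2227937/204725, 1758474/204725, 2204289/204725] = K·y
y = (KᵀK)⁻¹·Kᵀ·(x' − x̄) = [69, 4]
z = y + H·x̄ = [69, 4] + [-66, -3] = [3, 1]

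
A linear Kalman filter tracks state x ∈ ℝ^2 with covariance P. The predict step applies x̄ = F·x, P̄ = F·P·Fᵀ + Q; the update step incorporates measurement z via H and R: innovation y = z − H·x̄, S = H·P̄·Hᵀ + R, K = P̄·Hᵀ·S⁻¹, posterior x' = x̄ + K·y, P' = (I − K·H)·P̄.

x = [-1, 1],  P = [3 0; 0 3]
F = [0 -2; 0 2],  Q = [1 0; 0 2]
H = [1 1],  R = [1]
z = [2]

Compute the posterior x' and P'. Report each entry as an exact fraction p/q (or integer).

x̄ = F·x = [-2, 2]
P̄ = F·P·Fᵀ + Q = [13 -12; -12 14]
y = z − H·x̄ = [2]
S = H·P̄·Hᵀ + R = [4]
K = P̄·Hᵀ·S⁻¹ = [1/4; 1/2]
x' = x̄ + K·y = [-3/2, 3]
P' = (I − K·H)·P̄ = [51/4 -25/2; -25/2 13]

x' = [-3/2, 3]
P' = [51/4 -25/2; -25/2 13]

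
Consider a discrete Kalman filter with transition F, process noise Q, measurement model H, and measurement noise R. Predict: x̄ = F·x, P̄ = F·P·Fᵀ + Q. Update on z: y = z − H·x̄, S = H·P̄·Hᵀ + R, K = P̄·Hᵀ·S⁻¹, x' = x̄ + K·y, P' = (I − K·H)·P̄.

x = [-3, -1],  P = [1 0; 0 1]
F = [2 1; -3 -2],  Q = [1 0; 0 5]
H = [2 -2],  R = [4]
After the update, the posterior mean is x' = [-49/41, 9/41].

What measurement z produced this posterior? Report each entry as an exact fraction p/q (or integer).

z = [-2]

x̄ = F·x = [-7, 11]
P̄ = F·P·Fᵀ + Q = [6 -8; -8 18]
S = H·P̄·Hᵀ + R = [164]
K = P̄·Hᵀ·S⁻¹ = [7/41; -13/41]
x' − x̄ = [238/41, -442/41] = K·y
y = (KᵀK)⁻¹·Kᵀ·(x' − x̄) = [34]
z = y + H·x̄ = [34] + [-36] = [-2]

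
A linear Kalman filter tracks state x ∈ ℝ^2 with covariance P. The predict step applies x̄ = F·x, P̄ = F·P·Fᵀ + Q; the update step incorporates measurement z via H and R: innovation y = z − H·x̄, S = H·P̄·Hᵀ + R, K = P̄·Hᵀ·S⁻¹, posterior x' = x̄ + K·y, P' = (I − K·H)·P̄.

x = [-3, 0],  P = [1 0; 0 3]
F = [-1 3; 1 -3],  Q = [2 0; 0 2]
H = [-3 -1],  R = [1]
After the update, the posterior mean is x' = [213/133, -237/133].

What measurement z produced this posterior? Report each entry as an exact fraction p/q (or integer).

x̄ = F·x = [3, -3]
P̄ = F·P·Fᵀ + Q = [30 -28; -28 30]
S = H·P̄·Hᵀ + R = [133]
K = P̄·Hᵀ·S⁻¹ = [-62/133; 54/133]
x' − x̄ = [-186/133, 162/133] = K·y
y = (KᵀK)⁻¹·Kᵀ·(x' − x̄) = [3]
z = y + H·x̄ = [3] + [-6] = [-3]

z = [-3]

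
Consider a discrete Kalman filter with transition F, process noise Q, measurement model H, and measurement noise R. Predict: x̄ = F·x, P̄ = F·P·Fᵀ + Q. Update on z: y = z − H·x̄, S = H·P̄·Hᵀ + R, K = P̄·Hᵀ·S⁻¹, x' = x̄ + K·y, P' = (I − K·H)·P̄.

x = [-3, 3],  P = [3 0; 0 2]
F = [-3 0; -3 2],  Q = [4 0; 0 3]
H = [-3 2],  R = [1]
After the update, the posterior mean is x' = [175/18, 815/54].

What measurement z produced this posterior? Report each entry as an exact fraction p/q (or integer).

x̄ = F·x = [9, 15]
P̄ = F·P·Fᵀ + Q = [31 27; 27 38]
S = H·P̄·Hᵀ + R = [108]
K = P̄·Hᵀ·S⁻¹ = [-13/36; -5/108]
x' − x̄ = [13/18, 5/54] = K·y
y = (KᵀK)⁻¹·Kᵀ·(x' − x̄) = [-2]
z = y + H·x̄ = [-2] + [3] = [1]

z = [1]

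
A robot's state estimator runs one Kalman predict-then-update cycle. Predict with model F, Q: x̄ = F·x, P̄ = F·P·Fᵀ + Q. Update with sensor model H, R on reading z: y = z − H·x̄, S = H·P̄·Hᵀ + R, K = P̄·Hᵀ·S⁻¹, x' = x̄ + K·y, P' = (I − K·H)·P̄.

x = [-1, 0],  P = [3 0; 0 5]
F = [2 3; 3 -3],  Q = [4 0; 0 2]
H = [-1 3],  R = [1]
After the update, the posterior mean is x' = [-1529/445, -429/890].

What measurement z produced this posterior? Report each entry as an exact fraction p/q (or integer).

z = [2]

x̄ = F·x = [-2, -3]
P̄ = F·P·Fᵀ + Q = [61 -27; -27 74]
S = H·P̄·Hᵀ + R = [890]
K = P̄·Hᵀ·S⁻¹ = [-71/445; 249/890]
x' − x̄ = [-639/445, 2241/890] = K·y
y = (KᵀK)⁻¹·Kᵀ·(x' − x̄) = [9]
z = y + H·x̄ = [9] + [-7] = [2]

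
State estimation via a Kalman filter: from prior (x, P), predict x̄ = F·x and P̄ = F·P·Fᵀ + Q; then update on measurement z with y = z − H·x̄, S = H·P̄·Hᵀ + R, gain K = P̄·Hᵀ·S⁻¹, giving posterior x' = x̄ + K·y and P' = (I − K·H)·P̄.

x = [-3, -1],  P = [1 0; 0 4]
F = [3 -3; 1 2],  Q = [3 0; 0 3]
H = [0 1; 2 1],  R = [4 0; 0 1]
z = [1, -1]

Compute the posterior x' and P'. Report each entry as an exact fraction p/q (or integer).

x' = [-309/1306, -473/653]
P' = [2787/2612 -1059/653; -1059/653 2096/653]

x̄ = F·x = [-6, -5]
P̄ = F·P·Fᵀ + Q = [48 -21; -21 20]
y = z − H·x̄ = [6, 16]
S = H·P̄·Hᵀ + R = [24 -22; -22 129]
K = P̄·Hᵀ·S⁻¹ = [-1059/2612 669/1306; 524/653 -22/653]
x' = x̄ + K·y = [-309/1306, -473/653]
P' = (I − K·H)·P̄ = [2787/2612 -1059/653; -1059/653 2096/653]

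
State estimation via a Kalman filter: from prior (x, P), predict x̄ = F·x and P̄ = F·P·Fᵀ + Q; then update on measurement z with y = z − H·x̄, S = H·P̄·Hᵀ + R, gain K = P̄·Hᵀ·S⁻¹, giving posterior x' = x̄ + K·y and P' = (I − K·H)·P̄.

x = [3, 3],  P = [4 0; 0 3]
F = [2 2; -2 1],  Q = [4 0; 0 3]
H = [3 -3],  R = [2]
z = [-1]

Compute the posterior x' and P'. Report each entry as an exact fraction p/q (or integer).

x' = [555/167, 603/167]
P' = [1375/167 1354/167; 1354/167 1370/167]

x̄ = F·x = [12, -3]
P̄ = F·P·Fᵀ + Q = [32 -10; -10 22]
y = z − H·x̄ = [-46]
S = H·P̄·Hᵀ + R = [668]
K = P̄·Hᵀ·S⁻¹ = [63/334; -24/167]
x' = x̄ + K·y = [555/167, 603/167]
P' = (I − K·H)·P̄ = [1375/167 1354/167; 1354/167 1370/167]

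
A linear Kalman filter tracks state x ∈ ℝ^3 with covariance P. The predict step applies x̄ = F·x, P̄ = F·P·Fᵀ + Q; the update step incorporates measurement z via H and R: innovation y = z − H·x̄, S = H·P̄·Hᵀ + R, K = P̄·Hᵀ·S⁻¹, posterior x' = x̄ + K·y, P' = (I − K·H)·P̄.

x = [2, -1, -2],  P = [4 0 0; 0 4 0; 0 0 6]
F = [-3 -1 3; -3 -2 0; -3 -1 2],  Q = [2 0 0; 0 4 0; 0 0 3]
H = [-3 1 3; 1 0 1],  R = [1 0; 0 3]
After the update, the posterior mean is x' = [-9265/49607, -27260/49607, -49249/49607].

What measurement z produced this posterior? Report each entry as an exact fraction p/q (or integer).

x̄ = F·x = [-11, -4, -9]
P̄ = F·P·Fᵀ + Q = [96 44 76; 44 56 44; 76 44 67]
S = H·P̄·Hᵀ + R = [156 1; 1 318]
K = P̄·Hᵀ·S⁻¹ = [-5260/49607 26848/49607; 17720/49607 13672/49607; 5263/49607 22291/49607]
x' − x̄ = [536412/49607, 171168/49607, 397214/49607] = K·y
y = (KᵀK)⁻¹·Kᵀ·(x' − x̄) = [-5, 19]
z = y + H·x̄ = [-5, 19] + [2, -20] = [-3, -1]

z = [-3, -1]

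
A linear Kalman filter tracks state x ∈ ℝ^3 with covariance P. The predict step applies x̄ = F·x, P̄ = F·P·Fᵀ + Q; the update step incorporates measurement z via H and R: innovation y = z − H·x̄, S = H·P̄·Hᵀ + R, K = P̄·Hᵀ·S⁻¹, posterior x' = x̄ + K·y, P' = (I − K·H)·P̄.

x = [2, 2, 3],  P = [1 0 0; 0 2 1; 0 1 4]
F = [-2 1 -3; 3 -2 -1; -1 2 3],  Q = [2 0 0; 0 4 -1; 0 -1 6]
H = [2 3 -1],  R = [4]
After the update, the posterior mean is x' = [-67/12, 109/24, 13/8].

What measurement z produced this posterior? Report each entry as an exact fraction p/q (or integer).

z = [1]

x̄ = F·x = [-11, -1, 11]
P̄ = F·P·Fᵀ + Q = [38 7 -33; 7 29 -32; -33 -32 63]
S = H·P̄·Hᵀ + R = [888]
K = P̄·Hᵀ·S⁻¹ = [65/444; 133/888; -75/296]
x' − x̄ = [65/12, 133/24, -75/8] = K·y
y = (KᵀK)⁻¹·Kᵀ·(x' − x̄) = [37]
z = y + H·x̄ = [37] + [-36] = [1]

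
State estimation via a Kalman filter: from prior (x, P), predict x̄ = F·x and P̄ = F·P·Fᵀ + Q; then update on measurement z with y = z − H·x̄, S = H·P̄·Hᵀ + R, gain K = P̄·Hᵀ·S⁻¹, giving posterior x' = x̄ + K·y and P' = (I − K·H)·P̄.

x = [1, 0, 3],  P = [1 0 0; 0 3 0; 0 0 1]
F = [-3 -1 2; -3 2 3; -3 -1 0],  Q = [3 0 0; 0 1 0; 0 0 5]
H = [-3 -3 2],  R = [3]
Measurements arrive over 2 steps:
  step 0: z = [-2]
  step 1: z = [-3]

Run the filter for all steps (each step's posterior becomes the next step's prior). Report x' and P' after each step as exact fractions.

step 0: x' = [-351/503, -516/503, -1850/503], P' = [5957/503 -2313/503 5376/503; -2313/503 2597/503 255/503; 5376/503 255/503 8430/503]
step 1: x' = [-11274/204935, 758411/409870, 502803/409870], P' = [5991449/614805 4478672/614805 5211657/204935; 4478672/614805 17593957/1229610 13131897/409870; 5211657/204935 13131897/409870 35354001/409870]

step 0: x̄ = F·x = [3, 6, -3]
step 0: P̄ = F·P·Fᵀ + Q = [19 9 12; 9 31 3; 12 3 17]
step 0: y = z − H·x̄ = [31]
step 0: S = H·P̄·Hᵀ + R = [503]
step 0: K = P̄·Hᵀ·S⁻¹ = [-60/503; -114/503; -11/503]
step 0: x' = x̄ + K·y = [-351/503, -516/503, -1850/503]
step 0: P' = (I − K·H)·P̄ = [5957/503 -2313/503 5376/503; -2313/503 2597/503 255/503; 5376/503 255/503 8430/503]
step 1: x̄ = F·x = [-2131/503, -5529/503, 1569/503]
step 1: P̄ = F·P·Fᵀ + Q = [12029/503 25553/503 9566/503; 25553/503 74422/503 6209/503; 9566/503 6209/503 44847/503]
step 1: y = z − H·x̄ = [-27627/503]
step 1: S = H·P̄·Hᵀ + R = [1229610/503]
step 1: K = P̄·Hᵀ·S⁻¹ = [-46807/614805; -287507/1229610; 14123/409870]
step 1: x' = x̄ + K·y = [-11274/204935, 758411/409870, 502803/409870]
step 1: P' = (I − K·H)·P̄ = [5991449/614805 4478672/614805 5211657/204935; 4478672/614805 17593957/1229610 13131897/409870; 5211657/204935 13131897/409870 35354001/409870]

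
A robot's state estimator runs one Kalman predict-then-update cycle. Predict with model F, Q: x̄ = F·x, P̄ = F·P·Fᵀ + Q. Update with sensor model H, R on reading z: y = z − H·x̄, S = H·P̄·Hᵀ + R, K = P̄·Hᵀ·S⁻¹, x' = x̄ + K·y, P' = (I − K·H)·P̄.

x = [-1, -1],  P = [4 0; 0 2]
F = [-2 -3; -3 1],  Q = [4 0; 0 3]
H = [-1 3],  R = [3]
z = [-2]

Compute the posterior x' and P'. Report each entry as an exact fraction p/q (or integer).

x̄ = F·x = [5, 2]
P̄ = F·P·Fᵀ + Q = [38 18; 18 41]
y = z − H·x̄ = [-3]
S = H·P̄·Hᵀ + R = [302]
K = P̄·Hᵀ·S⁻¹ = [8/151; 105/302]
x' = x̄ + K·y = [731/151, 289/302]
P' = (I − K·H)·P̄ = [5610/151 1878/151; 1878/151 1357/302]

x' = [731/151, 289/302]
P' = [5610/151 1878/151; 1878/151 1357/302]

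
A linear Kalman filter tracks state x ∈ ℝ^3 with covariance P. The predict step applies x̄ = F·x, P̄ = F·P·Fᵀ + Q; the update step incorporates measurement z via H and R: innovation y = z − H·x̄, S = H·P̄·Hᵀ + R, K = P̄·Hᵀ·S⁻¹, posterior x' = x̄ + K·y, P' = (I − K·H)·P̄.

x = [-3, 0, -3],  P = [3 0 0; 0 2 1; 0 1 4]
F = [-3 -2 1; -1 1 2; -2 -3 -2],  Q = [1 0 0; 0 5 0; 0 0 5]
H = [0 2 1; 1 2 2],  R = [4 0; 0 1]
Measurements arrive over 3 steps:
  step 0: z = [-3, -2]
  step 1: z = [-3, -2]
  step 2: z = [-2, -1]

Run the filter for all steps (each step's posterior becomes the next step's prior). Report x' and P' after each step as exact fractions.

step 0: x' = [-16771/10734, -16450/5367, 15541/5367], P' = [66299/10734 16247/5367 -32060/5367; 16247/5367 27676/5367 -36604/5367; -32060/5367 -36604/5367 54388/5367]
step 1: x' = [-1491883/2426859, -675664/269651, 4462231/2426859], P' = [744241819/143184681 11095065/15909409 -430524226/143184681; 11095065/15909409 31029477/15909409 -36668514/15909409; -430524226/143184681 -36668514/15909409 560312008/143184681]
step 2: x' = [-187395015749/1029193568377, -2227036323923/1029193568377, 1857933199664/1029193568377], P' = [5023487898827/1029193568377 689335913528/1029193568377 -2918411579212/1029193568377; 689335913528/1029193568377 2006389890655/1029193568377 -2358242198198/1029193568377; -2918411579212/1029193568377 -2358242198198/1029193568377 3933699579568/1029193568377]

step 0: x̄ = F·x = [6, -3, 12]
step 0: P̄ = F·P·Fᵀ + Q = [36 10 23; 10 30 -24; 23 -24 63]
step 0: y = z − H·x̄ = [-9, -26]
step 0: S = H·P̄·Hᵀ + R = [91 145; 145 349]
step 0: K = P̄·Hᵀ·S⁻¹ = [217/10734 3047/10734; 4687/5367 -1609/5367; -4705/5367 3508/5367]
step 0: x' = x̄ + K·y = [-16771/10734, -16450/5367, 15541/5367]
step 0: P' = (I − K·H)·P̄ = [66299/10734 16247/5367 -32060/5367; 16247/5367 27676/5367 -36604/5367; -32060/5367 -36604/5367 54388/5367]
step 1: x̄ = F·x = [49065/3578, 15345/3578, 35039/5367]
step 1: P̄ = F·P·Fᵀ + Q = [668363/3578 313905/3578 100848/1789; 313905/3578 169695/3578 46306/1789; 100848/1789 46306/1789 125305/5367]
step 1: y = z − H·x̄ = [-97175/5367, -400889/10734]
step 1: S = H·P̄·Hᵀ + R = [1720615/5367 3346547/5367; 3346547/5367 13464503/10734]
step 1: K = P̄·Hᵀ·S⁻¹ = [-57703264/143184681 82904537/143184681; 6347610/15909409 -183009/15909409; -24930311/143184681 30066538/143184681]
step 1: x' = x̄ + K·y = [-1491883/2426859, -675664/269651, 4462231/2426859]
step 1: P' = (I − K·H)·P̄ = [744241819/143184681 11095065/15909409 -430524226/143184681; 11095065/15909409 31029477/15909409 -36668514/15909409; -430524226/143184681 -36668514/15909409 560312008/143184681]
step 2: x̄ = F·x = [21099832/2426859, 1445123/808953, 4100744/808953]
step 2: P̄ = F·P·Fᵀ + Q = [13620213112/143184681 2232894254/47728227 1422142577/47728227; 2232894254/47728227 464777531/15909409 223386308/15909409; 1422142577/47728227 223386308/15909409 249044450/15909409]
step 2: y = z − H·x̄ = [-2869632/269651, -56801893/2426859]
step 2: S = H·P̄·Hᵀ + R = [3065337442/15909409 5660160567/15909409; 5660160567/15909409 99405245257/143184681]
step 2: K = P̄·Hᵀ·S⁻¹ = [-384934938039/1029193568377 565336567459/1029193568377; 413634395778/1029193568377 -14368701558/1029193568377; -195696204207/1029193568377 232503183528/1029193568377]
step 2: x' = x̄ + K·y = [-187395015749/1029193568377, -2227036323923/1029193568377, 1857933199664/1029193568377]
step 2: P' = (I − K·H)·P̄ = [5023487898827/1029193568377 689335913528/1029193568377 -2918411579212/1029193568377; 689335913528/1029193568377 2006389890655/1029193568377 -2358242198198/1029193568377; -2918411579212/1029193568377 -2358242198198/1029193568377 3933699579568/1029193568377]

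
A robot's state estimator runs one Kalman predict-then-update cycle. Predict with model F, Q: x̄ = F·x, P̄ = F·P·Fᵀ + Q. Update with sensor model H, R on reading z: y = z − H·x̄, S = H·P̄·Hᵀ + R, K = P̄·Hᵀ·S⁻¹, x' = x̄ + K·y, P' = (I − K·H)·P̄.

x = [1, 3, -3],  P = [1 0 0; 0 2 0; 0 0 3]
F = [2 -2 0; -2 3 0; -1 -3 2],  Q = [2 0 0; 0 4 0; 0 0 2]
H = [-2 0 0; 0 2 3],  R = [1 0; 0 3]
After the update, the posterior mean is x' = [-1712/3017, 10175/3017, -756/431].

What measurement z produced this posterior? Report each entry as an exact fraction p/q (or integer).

z = [1, 2]

x̄ = F·x = [-4, 7, -16]
P̄ = F·P·Fᵀ + Q = [14 -16 10; -16 26 -16; 10 -16 33]
S = H·P̄·Hᵀ + R = [57 4; 4 212]
K = P̄·Hᵀ·S⁻¹ = [-1482/3017 -1/6034; 1692/3017 25/3017; -161/431 557/1724]
x' − x̄ = [10356/3017, -10944/3017, 6140/431] = K·y
y = (KᵀK)⁻¹·Kᵀ·(x' − x̄) = [-7, 36]
z = y + H·x̄ = [-7, 36] + [8, -34] = [1, 2]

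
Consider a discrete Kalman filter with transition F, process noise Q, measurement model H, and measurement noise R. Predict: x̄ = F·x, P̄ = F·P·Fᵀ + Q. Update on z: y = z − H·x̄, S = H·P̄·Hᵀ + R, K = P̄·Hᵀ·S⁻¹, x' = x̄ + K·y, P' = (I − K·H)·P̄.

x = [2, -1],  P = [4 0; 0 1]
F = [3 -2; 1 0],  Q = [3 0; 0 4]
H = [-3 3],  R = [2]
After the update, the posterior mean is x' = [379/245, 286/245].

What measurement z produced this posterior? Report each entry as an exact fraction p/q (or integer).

z = [-1]

x̄ = F·x = [8, 2]
P̄ = F·P·Fᵀ + Q = [43 12; 12 8]
S = H·P̄·Hᵀ + R = [245]
K = P̄·Hᵀ·S⁻¹ = [-93/245; -12/245]
x' − x̄ = [-1581/245, -204/245] = K·y
y = (KᵀK)⁻¹·Kᵀ·(x' − x̄) = [17]
z = y + H·x̄ = [17] + [-18] = [-1]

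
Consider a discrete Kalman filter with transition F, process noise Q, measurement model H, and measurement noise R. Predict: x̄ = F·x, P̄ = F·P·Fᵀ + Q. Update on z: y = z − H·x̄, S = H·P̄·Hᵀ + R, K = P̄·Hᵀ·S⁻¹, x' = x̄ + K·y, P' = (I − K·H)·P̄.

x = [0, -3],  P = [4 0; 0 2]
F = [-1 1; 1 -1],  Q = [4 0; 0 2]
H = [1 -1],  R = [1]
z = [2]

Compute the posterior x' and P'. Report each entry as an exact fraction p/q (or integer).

x̄ = F·x = [-3, 3]
P̄ = F·P·Fᵀ + Q = [10 -6; -6 8]
y = z − H·x̄ = [8]
S = H·P̄·Hᵀ + R = [31]
K = P̄·Hᵀ·S⁻¹ = [16/31; -14/31]
x' = x̄ + K·y = [35/31, -19/31]
P' = (I − K·H)·P̄ = [54/31 38/31; 38/31 52/31]

x' = [35/31, -19/31]
P' = [54/31 38/31; 38/31 52/31]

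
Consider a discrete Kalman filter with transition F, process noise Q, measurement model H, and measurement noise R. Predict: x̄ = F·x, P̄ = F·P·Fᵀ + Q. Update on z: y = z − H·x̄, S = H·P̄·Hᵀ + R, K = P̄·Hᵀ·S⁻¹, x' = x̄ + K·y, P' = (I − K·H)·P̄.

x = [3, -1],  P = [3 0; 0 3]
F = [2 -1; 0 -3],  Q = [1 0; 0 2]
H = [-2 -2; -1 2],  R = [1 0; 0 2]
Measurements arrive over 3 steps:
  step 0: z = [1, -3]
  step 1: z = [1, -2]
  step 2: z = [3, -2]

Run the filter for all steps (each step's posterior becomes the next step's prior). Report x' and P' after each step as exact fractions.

step 0: x̄ = F·x = [7, 3]
step 0: P̄ = F·P·Fᵀ + Q = [16 9; 9 29]
step 0: y = z − H·x̄ = [21, -2]
step 0: S = H·P̄·Hᵀ + R = [253 -102; -102 98]
step 0: K = P̄·Hᵀ·S⁻¹ = [-2348/7195 -2297/7195; -245/1439 929/2878]
step 0: x' = x̄ + K·y = [5651/7195, -1757/1439]
step 0: P' = (I − K·H)·P̄ = [2314/7195 -228/1439; -228/1439 701/2878]
step 1: x̄ = F·x = [20087/7195, 5271/1439]
step 1: P̄ = F·P·Fᵀ + Q = [45527/14390 4839/2878; 4839/2878 12065/2878]
step 1: y = z − H·x̄ = [100079/7195, -47013/7195]
step 1: S = H·P̄·Hᵀ + R = [315679/7195 -99318/7195; -99318/7195 218827/14390]
step 1: K = P̄·Hᵀ·S⁻¹ = [-2080988/6859063 -1799237/6859063; -1239130/6859063 1898555/6859063]
step 1: x' = x̄ + K·y = [1960018/6859063, -4516616/6859063]
step 1: P' = (I − K·H)·P̄ = [1893154/6859063 -852660/6859063; -852660/6859063 1472225/6859063]
step 2: x̄ = F·x = [8436652/6859063, 13549848/6859063]
step 2: P̄ = F·P·Fᵀ + Q = [19314544/6859063 9532635/6859063; 9532635/6859063 26968151/6859063]
step 2: y = z − H·x̄ = [64550189/6859063, -32381170/6859063]
step 2: S = H·P̄·Hᵀ + R = [268250923/6859063 -88308786/6859063; -88308786/6859063 102774734/6859063]
step 2: K = P̄·Hᵀ·S⁻¹ = [-433844636/1441230061 -376274915/1441230061; -261076711/1441230061 796704223/2882460122]
step 2: x' = x̄ + K·y = [-533801014/1441230061, -1490467462/1441230061]
step 2: P' = (I − K·H)·P̄ = [395464822/1441230061 -178542504/1441230061; -178542504/1441230061 618161719/2882460122]

step 0: x' = [5651/7195, -1757/1439], P' = [2314/7195 -228/1439; -228/1439 701/2878]
step 1: x' = [1960018/6859063, -4516616/6859063], P' = [1893154/6859063 -852660/6859063; -852660/6859063 1472225/6859063]
step 2: x' = [-533801014/1441230061, -1490467462/1441230061], P' = [395464822/1441230061 -178542504/1441230061; -178542504/1441230061 618161719/2882460122]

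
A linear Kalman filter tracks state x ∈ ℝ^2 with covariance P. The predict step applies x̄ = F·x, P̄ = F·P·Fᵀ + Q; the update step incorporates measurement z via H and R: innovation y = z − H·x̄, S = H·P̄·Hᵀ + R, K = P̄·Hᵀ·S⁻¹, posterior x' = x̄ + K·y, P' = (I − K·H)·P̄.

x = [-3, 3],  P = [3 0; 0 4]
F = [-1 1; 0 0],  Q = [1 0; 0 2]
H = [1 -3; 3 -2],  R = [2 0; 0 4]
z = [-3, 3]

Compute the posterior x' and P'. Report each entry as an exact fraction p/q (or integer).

x' = [24/11, 35/22]
P' = [8/11 4/11; 4/11 23/66]

x̄ = F·x = [6, 0]
P̄ = F·P·Fᵀ + Q = [8 0; 0 2]
y = z − H·x̄ = [-9, -15]
S = H·P̄·Hᵀ + R = [28 36; 36 84]
K = P̄·Hᵀ·S⁻¹ = [-2/11 4/11; -15/44 13/132]
x' = x̄ + K·y = [24/11, 35/22]
P' = (I − K·H)·P̄ = [8/11 4/11; 4/11 23/66]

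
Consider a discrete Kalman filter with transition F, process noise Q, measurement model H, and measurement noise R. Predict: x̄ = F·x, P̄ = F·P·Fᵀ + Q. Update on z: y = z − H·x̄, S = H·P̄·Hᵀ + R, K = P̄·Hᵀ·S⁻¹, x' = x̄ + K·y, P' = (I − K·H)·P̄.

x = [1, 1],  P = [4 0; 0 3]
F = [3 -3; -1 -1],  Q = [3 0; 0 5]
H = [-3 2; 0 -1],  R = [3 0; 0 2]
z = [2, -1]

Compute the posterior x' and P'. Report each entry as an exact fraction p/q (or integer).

x̄ = F·x = [0, -2]
P̄ = F·P·Fᵀ + Q = [66 -3; -3 12]
y = z − H·x̄ = [6, -3]
S = H·P̄·Hᵀ + R = [681 -33; -33 14]
K = P̄·Hᵀ·S⁻¹ = [-919/2815 -1563/2815; 22/2815 -2361/2815]
x' = x̄ + K·y = [-165/563, 317/563]
P' = (I − K·H)·P̄ = [3003/2815 3126/2815; 3126/2815 4722/2815]

x' = [-165/563, 317/563]
P' = [3003/2815 3126/2815; 3126/2815 4722/2815]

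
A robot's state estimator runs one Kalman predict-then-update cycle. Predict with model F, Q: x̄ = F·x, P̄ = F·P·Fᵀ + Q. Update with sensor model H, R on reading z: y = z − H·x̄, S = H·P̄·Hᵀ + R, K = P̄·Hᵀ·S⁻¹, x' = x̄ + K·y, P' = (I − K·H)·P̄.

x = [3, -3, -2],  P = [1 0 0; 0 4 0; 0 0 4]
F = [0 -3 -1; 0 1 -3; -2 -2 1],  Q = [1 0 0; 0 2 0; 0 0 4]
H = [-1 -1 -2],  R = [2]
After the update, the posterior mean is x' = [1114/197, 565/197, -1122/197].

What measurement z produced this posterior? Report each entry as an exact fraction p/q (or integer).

z = [3]

x̄ = F·x = [11, 3, -2]
P̄ = F·P·Fᵀ + Q = [41 0 20; 0 42 -20; 20 -20 28]
S = H·P̄·Hᵀ + R = [197]
K = P̄·Hᵀ·S⁻¹ = [-81/197; -2/197; -56/197]
x' − x̄ = [-1053/197, -26/197, -728/197] = K·y
y = (KᵀK)⁻¹·Kᵀ·(x' − x̄) = [13]
z = y + H·x̄ = [13] + [-10] = [3]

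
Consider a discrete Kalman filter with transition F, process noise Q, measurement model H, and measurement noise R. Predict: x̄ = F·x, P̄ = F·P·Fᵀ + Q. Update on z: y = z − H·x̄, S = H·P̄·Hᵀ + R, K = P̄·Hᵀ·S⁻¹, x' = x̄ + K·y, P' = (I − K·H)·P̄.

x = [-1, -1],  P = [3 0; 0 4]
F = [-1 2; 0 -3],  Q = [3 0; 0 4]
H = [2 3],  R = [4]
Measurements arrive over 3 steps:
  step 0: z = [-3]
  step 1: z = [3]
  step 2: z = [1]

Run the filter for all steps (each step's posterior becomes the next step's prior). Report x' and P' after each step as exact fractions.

step 0: x̄ = F·x = [-1, 3]
step 0: P̄ = F·P·Fᵀ + Q = [22 -24; -24 40]
step 0: y = z − H·x̄ = [-10]
step 0: S = H·P̄·Hᵀ + R = [164]
step 0: K = P̄·Hᵀ·S⁻¹ = [-7/41; 18/41]
step 0: x' = x̄ + K·y = [29/41, -57/41]
step 0: P' = (I − K·H)·P̄ = [706/41 -480/41; -480/41 344/41]
step 1: x̄ = F·x = [-143/41, 171/41]
step 1: P̄ = F·P·Fᵀ + Q = [4125/41 -3504/41; -3504/41 3260/41]
step 1: y = z − H·x̄ = [-104/41]
step 1: S = H·P̄·Hᵀ + R = [3956/41]
step 1: K = P̄·Hᵀ·S⁻¹ = [-1131/1978; 693/989]
step 1: x' = x̄ + K·y = [-2015/989, 2367/989]
step 1: P' = (I − K·H)·P̄ = [68304/989 -46290/989; -46290/989 31784/989]
step 2: x̄ = F·x = [6749/989, -7101/989]
step 2: P̄ = F·P·Fᵀ + Q = [383567/989 -329574/989; -329574/989 290012/989]
step 2: y = z − H·x̄ = [8794/989]
step 2: S = H·P̄·Hᵀ + R = [193444/989]
step 2: K = P̄·Hᵀ·S⁻¹ = [-55397/48361; 52722/48361]
step 2: x' = x̄ + K·y = [-162561/48361, 121563/48361]
step 2: P' = (I − K·H)·P̄ = [6344159/48361 -4303302/48361; -4303302/48361 2939164/48361]

step 0: x' = [29/41, -57/41], P' = [706/41 -480/41; -480/41 344/41]
step 1: x' = [-2015/989, 2367/989], P' = [68304/989 -46290/989; -46290/989 31784/989]
step 2: x' = [-162561/48361, 121563/48361], P' = [6344159/48361 -4303302/48361; -4303302/48361 2939164/48361]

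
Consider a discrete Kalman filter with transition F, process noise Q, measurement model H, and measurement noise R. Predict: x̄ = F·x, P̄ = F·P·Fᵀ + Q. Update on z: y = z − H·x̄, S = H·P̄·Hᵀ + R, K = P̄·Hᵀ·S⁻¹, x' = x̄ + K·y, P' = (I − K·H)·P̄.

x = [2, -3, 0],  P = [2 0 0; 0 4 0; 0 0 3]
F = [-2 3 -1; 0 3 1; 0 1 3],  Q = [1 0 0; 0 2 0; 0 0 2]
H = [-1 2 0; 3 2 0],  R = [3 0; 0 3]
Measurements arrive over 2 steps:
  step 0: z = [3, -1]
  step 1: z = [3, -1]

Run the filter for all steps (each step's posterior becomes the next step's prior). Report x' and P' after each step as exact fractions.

step 0: x' = [-6941/6609, 6535/6609, -2771/6609], P' = [2392/6609 -1139/6609 -2729/6609; -1139/6609 2971/6609 3811/6609; -2729/6609 3811/6609 93139/6609]
step 1: x' = [-132427696/152736895, 155595118/152736895, 640043434/152736895], P' = [56076477/152736895 -28003476/152736895 -110195508/152736895; -28003476/152736895 70194918/152736895 150984984/152736895; -110195508/152736895 150984984/152736895 2084881222/152736895]

step 0: x̄ = F·x = [-13, -9, -3]
step 0: P̄ = F·P·Fᵀ + Q = [48 33 3; 33 41 21; 3 21 33]
step 0: y = z − H·x̄ = [8, 56]
step 0: S = H·P̄·Hᵀ + R = [83 152; 152 995]
step 0: K = P̄·Hᵀ·S⁻¹ = [-4670/19827 4898/19827; 7081/19827 2525/19827; 10351/19827 -565/19827]
step 0: x' = x̄ + K·y = [-6941/6609, 6535/6609, -2771/6609]
step 0: P' = (I − K·H)·P̄ = [2392/6609 -1139/6609 -2729/6609; -1139/6609 2971/6609 3811/6609; -2729/6609 3811/6609 93139/6609]
step 1: x̄ = F·x = [12086/2203, 16834/6609, -1778/6609]
step 1: P̄ = F·P·Fᵀ + Q = [38647/2203 -18036/2203 -73788/2203; -18036/2203 155962/6609 326440/6609; -73788/2203 326440/6609 877306/6609]
step 1: y = z − H·x̄ = [22417/6609, -149051/6609]
step 1: S = H·P̄·Hᵀ + R = [976048/6609 59593/6609; 59593/6609 1037848/6609]
step 1: K = P̄·Hᵀ·S⁻¹ = [-37361143/152736895 37407493/152736895; 56131104/152736895 18793136/152736895; 137388492/152736895 -9538852/152736895]
step 1: x' = x̄ + K·y = [-132427696/152736895, 155595118/152736895, 640043434/152736895]
step 1: P' = (I − K·H)·P̄ = [56076477/152736895 -28003476/152736895 -110195508/152736895; -28003476/152736895 70194918/152736895 150984984/152736895; -110195508/152736895 150984984/152736895 2084881222/152736895]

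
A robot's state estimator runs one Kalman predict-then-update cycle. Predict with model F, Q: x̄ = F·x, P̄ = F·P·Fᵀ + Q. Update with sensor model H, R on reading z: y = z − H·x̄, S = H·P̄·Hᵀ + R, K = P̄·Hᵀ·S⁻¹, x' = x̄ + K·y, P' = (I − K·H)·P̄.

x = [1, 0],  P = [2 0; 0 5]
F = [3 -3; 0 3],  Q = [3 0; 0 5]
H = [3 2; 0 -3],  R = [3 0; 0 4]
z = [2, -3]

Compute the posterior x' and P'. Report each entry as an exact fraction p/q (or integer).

x̄ = F·x = [3, 0]
P̄ = F·P·Fᵀ + Q = [66 -45; -45 50]
y = z − H·x̄ = [-7, -3]
S = H·P̄·Hᵀ + R = [257 105; 105 454]
K = P̄·Hᵀ·S⁻¹ = [34857/105653 23355/105653; -140/105653 -34875/105653]
x' = x̄ + K·y = [2895/105653, 105605/105653]
P' = (I − K·H)·P̄ = [55617/105653 -31140/105653; -31140/105653 46500/105653]

x' = [2895/105653, 105605/105653]
P' = [55617/105653 -31140/105653; -31140/105653 46500/105653]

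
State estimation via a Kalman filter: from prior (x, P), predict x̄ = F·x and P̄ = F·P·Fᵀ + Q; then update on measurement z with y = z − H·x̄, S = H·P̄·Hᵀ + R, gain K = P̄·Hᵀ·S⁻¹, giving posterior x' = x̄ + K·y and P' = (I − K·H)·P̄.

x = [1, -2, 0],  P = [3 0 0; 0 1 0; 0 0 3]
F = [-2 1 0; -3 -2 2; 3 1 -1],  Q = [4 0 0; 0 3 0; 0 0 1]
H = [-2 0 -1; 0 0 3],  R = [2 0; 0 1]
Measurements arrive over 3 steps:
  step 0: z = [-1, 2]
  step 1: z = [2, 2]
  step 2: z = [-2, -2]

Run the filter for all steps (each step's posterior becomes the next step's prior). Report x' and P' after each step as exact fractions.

step 0: x̄ = F·x = [-4, 1, 1]
step 0: P̄ = F·P·Fᵀ + Q = [17 16 -17; 16 46 -35; -17 -35 32]
step 0: y = z − H·x̄ = [-8, -1]
step 0: S = H·P̄·Hᵀ + R = [34 6; 6 289]
step 0: K = P̄·Hᵀ·S⁻¹ = [-4607/9790 -816/4895; 1497/9790 -1794/4895; 1/4895 1626/4895]
step 0: x' = x̄ + K·y = [-336/4895, 701/4895, 3261/4895]
step 0: P' = (I − K·H)·P̄ = [4879/9790 -899/9790 -272/4895; -899/9790 69109/9790 -598/4895; -272/4895 -598/4895 542/4895]
step 1: x̄ = F·x = [1373/4895, 6128/4895, -3568/4895]
step 1: P̄ = F·P·Fᵀ + Q = [131381/9790 -110059/9790 19522/4895; -110059/9790 359361/9790 -92943/4895; 19522/4895 -92943/4895 62078/4895]
step 1: y = z − H·x̄ = [8968/4895, 20494/4895]
step 1: S = H·P̄·Hᵀ + R = [412718/4895 -303366/4895; -303366/4895 563597/4895]
step 1: K = P̄·Hᵀ·S⁻¹ = [-13744953/28718222 -2207109/14359111; 3046382/14359111 -5464131/14359111; -50561/14359111 4717584/14359111]
step 1: x' = x̄ + K·y = [-17803841/14359111, 680426/14359111, 9192120/14359111]
step 1: P' = (I − K·H)·P̄ = [7240328/14359111 -4271387/28718222 -735703/14359111; -4271387/28718222 178987711/28718222 -1821377/14359111; -735703/14359111 -1821377/14359111 1572528/14359111]
step 2: x̄ = F·x = [36288108/14359111, 992041/202241, -61923217/14359111]
step 2: P̄ = F·P·Fᵀ + Q = [368868771/28718222 -3898067/404482 44266165/14359111; -3898067/404482 6623619/202241 -6816375/404482; 44266165/14359111 -6816375/404482 331662515/28718222]
step 2: y = z − H·x̄ = [-18065223/14359111, 157051429/14359111]
step 2: S = H·P̄·Hᵀ + R = [2218703363/28718222 -1526181525/28718222; -1526181525/28718222 3013680857/28718222]
step 2: K = P̄·Hᵀ·S⁻¹ = [-6599435137/13793060173 -23391311565/151723661903; 2883230194/13793060173 -57033937575/151723661903; -46247925/13793060173 49834986180/151723661903]
step 2: x' = x̄ + K·y = [218923627200/151723661903, 80536536316/151723661903, -108598030646/151723661903]
step 2: P' = (I − K·H)·P̄ = [152984676869/303447323806 -44419751743/303447323806 -7797103855/151723661903; -44419751743/303447323806 1879845540713/303447323806 -19011312525/151723661903; -7797103855/151723661903 -19011312525/151723661903 16611662060/151723661903]

step 0: x' = [-336/4895, 701/4895, 3261/4895], P' = [4879/9790 -899/9790 -272/4895; -899/9790 69109/9790 -598/4895; -272/4895 -598/4895 542/4895]
step 1: x' = [-17803841/14359111, 680426/14359111, 9192120/14359111], P' = [7240328/14359111 -4271387/28718222 -735703/14359111; -4271387/28718222 178987711/28718222 -1821377/14359111; -735703/14359111 -1821377/14359111 1572528/14359111]
step 2: x' = [218923627200/151723661903, 80536536316/151723661903, -108598030646/151723661903], P' = [152984676869/303447323806 -44419751743/303447323806 -7797103855/151723661903; -44419751743/303447323806 1879845540713/303447323806 -19011312525/151723661903; -7797103855/151723661903 -19011312525/151723661903 16611662060/151723661903]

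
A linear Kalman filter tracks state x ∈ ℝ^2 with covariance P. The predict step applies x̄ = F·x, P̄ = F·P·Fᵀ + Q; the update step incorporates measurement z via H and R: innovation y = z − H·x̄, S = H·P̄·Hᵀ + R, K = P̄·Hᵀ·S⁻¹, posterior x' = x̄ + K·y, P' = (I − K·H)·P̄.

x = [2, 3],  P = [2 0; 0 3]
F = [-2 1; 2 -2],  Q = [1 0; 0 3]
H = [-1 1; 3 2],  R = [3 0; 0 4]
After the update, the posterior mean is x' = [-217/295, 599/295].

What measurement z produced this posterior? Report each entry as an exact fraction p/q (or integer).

z = [3, 3]

x̄ = F·x = [-1, -2]
P̄ = F·P·Fᵀ + Q = [12 -14; -14 23]
S = H·P̄·Hᵀ + R = [66 -4; -4 36]
K = P̄·Hᵀ·S⁻¹ = [-113/295 53/295; 337/590 103/590]
x' − x̄ = [78/295, 1189/295] = K·y
y = (KᵀK)⁻¹·Kᵀ·(x' − x̄) = [4, 10]
z = y + H·x̄ = [4, 10] + [-1, -7] = [3, 3]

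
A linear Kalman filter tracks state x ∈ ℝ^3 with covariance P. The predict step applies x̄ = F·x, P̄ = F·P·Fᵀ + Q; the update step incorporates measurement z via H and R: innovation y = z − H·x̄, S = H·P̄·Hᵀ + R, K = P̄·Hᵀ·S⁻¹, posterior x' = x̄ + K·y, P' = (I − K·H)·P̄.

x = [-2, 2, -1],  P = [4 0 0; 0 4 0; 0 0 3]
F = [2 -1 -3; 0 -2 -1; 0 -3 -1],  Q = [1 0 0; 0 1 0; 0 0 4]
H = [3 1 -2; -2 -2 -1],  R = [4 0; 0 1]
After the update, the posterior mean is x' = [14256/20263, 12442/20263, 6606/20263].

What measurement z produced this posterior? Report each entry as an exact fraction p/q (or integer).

x̄ = F·x = [-3, -3, -5]
P̄ = F·P·Fᵀ + Q = [48 17 21; 17 20 27; 21 27 43]
S = H·P̄·Hᵀ + R = [370 -276; -276 644]
K = P̄·Hᵀ·S⁻¹ = [190/881 -11513/81052; -92/881 -16339/81052; -389/1762 -25163/81052]
x' − x̄ = [75045/20263, 73231/20263, 107921/20263] = K·y
y = (KᵀK)⁻¹·Kᵀ·(x' − x̄) = [4, -20]
z = y + H·x̄ = [4, -20] + [-2, 17] = [2, -3]

z = [2, -3]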